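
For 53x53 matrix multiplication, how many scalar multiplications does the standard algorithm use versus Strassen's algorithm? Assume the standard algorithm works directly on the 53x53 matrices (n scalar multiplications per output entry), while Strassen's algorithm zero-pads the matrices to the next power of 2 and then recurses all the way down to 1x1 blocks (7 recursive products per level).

Matrix multiplication for 53x53 matrices:

Strassen's algorithm requires power-of-2 dimensions. Pad 53x53 to 64x64 (next power of 2).

Standard algorithm: 53^3 = 148877 multiplications
Strassen's algorithm: 7^(log2(64)) = 7^6 = 117649 multiplications
Savings: 148877 - 117649 = 31228 multiplications

Standard: 148877 multiplications (53^3). Strassen: 117649 multiplications (7^6, after padding to 64x64). Strassen reduces 8 recursive multiplications to 7 at each level.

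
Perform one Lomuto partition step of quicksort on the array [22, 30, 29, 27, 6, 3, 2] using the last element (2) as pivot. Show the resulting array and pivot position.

Lomuto partition with pivot = 2:

Initial array: [22, 30, 29, 27, 6, 3, 2]

arr[0]=22 > 2: no swap
arr[1]=30 > 2: no swap
arr[2]=29 > 2: no swap
arr[3]=27 > 2: no swap
arr[4]=6 > 2: no swap
arr[5]=3 > 2: no swap

Place pivot at position 0: [2, 30, 29, 27, 6, 3, 22]
Pivot position: 0

After partitioning with pivot 2, the array becomes [2, 30, 29, 27, 6, 3, 22]. The pivot is placed at index 0. All elements to the left of the pivot are <= 2, and all elements to the right are > 2.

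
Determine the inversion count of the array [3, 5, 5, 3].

Finding inversions in [3, 5, 5, 3]:

(1, 3): arr[1]=5 > arr[3]=3
(2, 3): arr[2]=5 > arr[3]=3

Total inversions: 2

The array has 2 inversion(s): (1,3), (2,3). Each pair (i,j) satisfies i < j and arr[i] > arr[j].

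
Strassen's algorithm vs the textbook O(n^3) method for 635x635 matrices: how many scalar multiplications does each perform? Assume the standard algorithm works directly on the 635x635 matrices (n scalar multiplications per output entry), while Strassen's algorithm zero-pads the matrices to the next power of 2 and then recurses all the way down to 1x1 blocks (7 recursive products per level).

Matrix multiplication for 635x635 matrices:

Strassen's algorithm requires power-of-2 dimensions. Pad 635x635 to 1024x1024 (next power of 2).

Standard algorithm: 635^3 = 256047875 multiplications
Strassen's algorithm: 7^(log2(1024)) = 7^10 = 282475249 multiplications
Difference: 256047875 - 282475249 = -26427374 (Strassen uses MORE here due to padding overhead — for small or just-over-power-of-2 n, padding can outweigh the per-level savings)

Standard: 256047875 multiplications (635^3). Strassen: 282475249 multiplications (7^10, after padding to 1024x1024). Strassen reduces 8 recursive multiplications to 7 at each level.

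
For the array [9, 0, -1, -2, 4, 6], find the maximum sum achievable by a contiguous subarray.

Using Kadane's algorithm on [9, 0, -1, -2, 4, 6]:

Scanning through the array:
Position 1 (value 0): max_ending_here = 9, max_so_far = 9
Position 2 (value -1): max_ending_here = 8, max_so_far = 9
Position 3 (value -2): max_ending_here = 6, max_so_far = 9
Position 4 (value 4): max_ending_here = 10, max_so_far = 10
Position 5 (value 6): max_ending_here = 16, max_so_far = 16

Maximum subarray: [9, 0, -1, -2, 4, 6]
Maximum sum: 16

The maximum subarray is [9, 0, -1, -2, 4, 6] with sum 16. This subarray runs from index 0 to index 5.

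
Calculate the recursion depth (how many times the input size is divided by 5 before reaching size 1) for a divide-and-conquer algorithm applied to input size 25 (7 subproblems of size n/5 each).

For divide and conquer with division factor 5:

Problem sizes at each level:
Level 0: 25
Level 1: 5
Level 2: 1

The root is level 0 and the size-1 base case is level 2 (the tree spans levels 0 through 2, i.e. 3 levels counting the root), so the depth is the number of divisions: log_5(25) = 2

The recursion tree depth is log_5(25) = 2. At each level, the problem size is divided by 5, so it takes 2 divisions to reduce to a base case of size 1. The algorithm makes 7 recursive calls at each level.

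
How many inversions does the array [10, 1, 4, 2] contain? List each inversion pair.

Finding inversions in [10, 1, 4, 2]:

(0, 1): arr[0]=10 > arr[1]=1
(0, 2): arr[0]=10 > arr[2]=4
(0, 3): arr[0]=10 > arr[3]=2
(2, 3): arr[2]=4 > arr[3]=2

Total inversions: 4

The array has 4 inversion(s): (0,1), (0,2), (0,3), (2,3). Each pair (i,j) satisfies i < j and arr[i] > arr[j].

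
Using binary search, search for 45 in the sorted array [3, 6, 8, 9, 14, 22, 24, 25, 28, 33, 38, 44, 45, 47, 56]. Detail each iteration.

Binary search for 45 in [3, 6, 8, 9, 14, 22, 24, 25, 28, 33, 38, 44, 45, 47, 56]:

lo=0, hi=14, mid=7, arr[mid]=25 -> 25 < 45, search right half
lo=8, hi=14, mid=11, arr[mid]=44 -> 44 < 45, search right half
lo=12, hi=14, mid=13, arr[mid]=47 -> 47 > 45, search left half
lo=12, hi=12, mid=12, arr[mid]=45 -> Found target at index 12!

Binary search finds 45 at index 12 after 4 comparisons. The search repeatedly halves the search space by comparing with the middle element.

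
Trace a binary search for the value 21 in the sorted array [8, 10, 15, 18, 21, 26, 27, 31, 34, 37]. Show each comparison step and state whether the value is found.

Binary search for 21 in [8, 10, 15, 18, 21, 26, 27, 31, 34, 37]:

lo=0, hi=9, mid=4, arr[mid]=21 -> Found target at index 4!

Binary search finds 21 at index 4 after 1 comparisons. The search repeatedly halves the search space by comparing with the middle element.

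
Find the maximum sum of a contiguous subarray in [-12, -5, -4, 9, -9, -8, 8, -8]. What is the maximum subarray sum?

Using Kadane's algorithm on [-12, -5, -4, 9, -9, -8, 8, -8]:

Scanning through the array:
Position 1 (value -5): max_ending_here = -5, max_so_far = -5
Position 2 (value -4): max_ending_here = -4, max_so_far = -4
Position 3 (value 9): max_ending_here = 9, max_so_far = 9
Position 4 (value -9): max_ending_here = 0, max_so_far = 9
Position 5 (value -8): max_ending_here = -8, max_so_far = 9
Position 6 (value 8): max_ending_here = 8, max_so_far = 9
Position 7 (value -8): max_ending_here = 0, max_so_far = 9

Maximum subarray: [9]
Maximum sum: 9

The maximum subarray is [9] with sum 9. This subarray runs from index 3 to index 3.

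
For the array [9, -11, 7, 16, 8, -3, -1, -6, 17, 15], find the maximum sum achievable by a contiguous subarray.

Using Kadane's algorithm on [9, -11, 7, 16, 8, -3, -1, -6, 17, 15]:

Scanning through the array:
Position 1 (value -11): max_ending_here = -2, max_so_far = 9
Position 2 (value 7): max_ending_here = 7, max_so_far = 9
Position 3 (value 16): max_ending_here = 23, max_so_far = 23
Position 4 (value 8): max_ending_here = 31, max_so_far = 31
Position 5 (value -3): max_ending_here = 28, max_so_far = 31
Position 6 (value -1): max_ending_here = 27, max_so_far = 31
Position 7 (value -6): max_ending_here = 21, max_so_far = 31
Position 8 (value 17): max_ending_here = 38, max_so_far = 38
Position 9 (value 15): max_ending_here = 53, max_so_far = 53

Maximum subarray: [7, 16, 8, -3, -1, -6, 17, 15]
Maximum sum: 53

The maximum subarray is [7, 16, 8, -3, -1, -6, 17, 15] with sum 53. This subarray runs from index 2 to index 9.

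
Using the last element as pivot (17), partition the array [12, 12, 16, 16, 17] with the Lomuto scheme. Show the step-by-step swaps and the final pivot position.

Lomuto partition with pivot = 17:

Initial array: [12, 12, 16, 16, 17]

arr[0]=12 <= 17: swap with position 0, array becomes [12, 12, 16, 16, 17]
arr[1]=12 <= 17: swap with position 1, array becomes [12, 12, 16, 16, 17]
arr[2]=16 <= 17: swap with position 2, array becomes [12, 12, 16, 16, 17]
arr[3]=16 <= 17: swap with position 3, array becomes [12, 12, 16, 16, 17]

Place pivot at position 4: [12, 12, 16, 16, 17]
Pivot position: 4

After partitioning with pivot 17, the array becomes [12, 12, 16, 16, 17]. The pivot is placed at index 4. All elements to the left of the pivot are <= 17, and all elements to the right are > 17.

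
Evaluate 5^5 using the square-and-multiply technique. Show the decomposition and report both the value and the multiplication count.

Computing 5^5 by squaring (build up from 5^1; each line after the first costs one multiplication):

5^1 = 5
5^2 = (5^1)^2 = 5^2 = 25
5^4 = (5^2)^2 = 25^2 = 625
5^5 = 5 * 5^4 = 5 * 625 = 3125

Result: 3125
Multiplications needed: 3 (3 lines after 5^1)

5^5 = 3125. Using exponentiation by squaring, this requires 3 multiplications. The key idea: if the exponent is even, square the half-power; if odd, multiply by the base once.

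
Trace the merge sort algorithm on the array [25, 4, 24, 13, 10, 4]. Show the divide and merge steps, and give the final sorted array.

Merge sort trace:

Split: [25, 4, 24, 13, 10, 4] -> [25, 4, 24] and [13, 10, 4]
  Split: [25, 4, 24] -> [25] and [4, 24]
    Split: [4, 24] -> [4] and [24]
    Merge: [4] + [24] -> [4, 24]
  Merge: [25] + [4, 24] -> [4, 24, 25]
  Split: [13, 10, 4] -> [13] and [10, 4]
    Split: [10, 4] -> [10] and [4]
    Merge: [10] + [4] -> [4, 10]
  Merge: [13] + [4, 10] -> [4, 10, 13]
Merge: [4, 24, 25] + [4, 10, 13] -> [4, 4, 10, 13, 24, 25]

Final sorted array: [4, 4, 10, 13, 24, 25]

The merge sort proceeds by recursively splitting the array and merging sorted halves.
After all merges, the sorted array is [4, 4, 10, 13, 24, 25].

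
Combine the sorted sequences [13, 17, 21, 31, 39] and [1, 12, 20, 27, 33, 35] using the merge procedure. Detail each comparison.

Merging process:

Compare 13 vs 1: take 1 from right. Merged: [1]
Compare 13 vs 12: take 12 from right. Merged: [1, 12]
Compare 13 vs 20: take 13 from left. Merged: [1, 12, 13]
Compare 17 vs 20: take 17 from left. Merged: [1, 12, 13, 17]
Compare 21 vs 20: take 20 from right. Merged: [1, 12, 13, 17, 20]
Compare 21 vs 27: take 21 from left. Merged: [1, 12, 13, 17, 20, 21]
Compare 31 vs 27: take 27 from right. Merged: [1, 12, 13, 17, 20, 21, 27]
Compare 31 vs 33: take 31 from left. Merged: [1, 12, 13, 17, 20, 21, 27, 31]
Compare 39 vs 33: take 33 from right. Merged: [1, 12, 13, 17, 20, 21, 27, 31, 33]
Compare 39 vs 35: take 35 from right. Merged: [1, 12, 13, 17, 20, 21, 27, 31, 33, 35]
Append remaining from left: [39]. Merged: [1, 12, 13, 17, 20, 21, 27, 31, 33, 35, 39]

Final merged array: [1, 12, 13, 17, 20, 21, 27, 31, 33, 35, 39]
Total comparisons: 10

The merged array is [1, 12, 13, 17, 20, 21, 27, 31, 33, 35, 39], requiring 10 comparisons. The merge step runs in O(n) time where n is the total number of elements.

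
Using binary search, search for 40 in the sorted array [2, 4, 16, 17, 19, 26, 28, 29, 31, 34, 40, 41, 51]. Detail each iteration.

Binary search for 40 in [2, 4, 16, 17, 19, 26, 28, 29, 31, 34, 40, 41, 51]:

lo=0, hi=12, mid=6, arr[mid]=28 -> 28 < 40, search right half
lo=7, hi=12, mid=9, arr[mid]=34 -> 34 < 40, search right half
lo=10, hi=12, mid=11, arr[mid]=41 -> 41 > 40, search left half
lo=10, hi=10, mid=10, arr[mid]=40 -> Found target at index 10!

Binary search finds 40 at index 10 after 4 comparisons. The search repeatedly halves the search space by comparing with the middle element.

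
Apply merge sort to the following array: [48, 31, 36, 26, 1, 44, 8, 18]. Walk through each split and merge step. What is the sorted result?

Merge sort trace:

Split: [48, 31, 36, 26, 1, 44, 8, 18] -> [48, 31, 36, 26] and [1, 44, 8, 18]
  Split: [48, 31, 36, 26] -> [48, 31] and [36, 26]
    Split: [48, 31] -> [48] and [31]
    Merge: [48] + [31] -> [31, 48]
    Split: [36, 26] -> [36] and [26]
    Merge: [36] + [26] -> [26, 36]
  Merge: [31, 48] + [26, 36] -> [26, 31, 36, 48]
  Split: [1, 44, 8, 18] -> [1, 44] and [8, 18]
    Split: [1, 44] -> [1] and [44]
    Merge: [1] + [44] -> [1, 44]
    Split: [8, 18] -> [8] and [18]
    Merge: [8] + [18] -> [8, 18]
  Merge: [1, 44] + [8, 18] -> [1, 8, 18, 44]
Merge: [26, 31, 36, 48] + [1, 8, 18, 44] -> [1, 8, 18, 26, 31, 36, 44, 48]

Final sorted array: [1, 8, 18, 26, 31, 36, 44, 48]

The merge sort proceeds by recursively splitting the array and merging sorted halves.
After all merges, the sorted array is [1, 8, 18, 26, 31, 36, 44, 48].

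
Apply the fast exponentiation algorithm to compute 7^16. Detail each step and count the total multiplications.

Computing 7^16 by squaring (build up from 7^1; each line after the first costs one multiplication):

7^1 = 7
7^2 = (7^1)^2 = 7^2 = 49
7^4 = (7^2)^2 = 49^2 = 2401
7^8 = (7^4)^2 = 2401^2 = 5764801
7^16 = (7^8)^2 = 5764801^2 = 33232930569601

Result: 33232930569601
Multiplications needed: 4 (4 lines after 7^1)

7^16 = 33232930569601. Using exponentiation by squaring, this requires 4 multiplications. The key idea: if the exponent is even, square the half-power; if odd, multiply by the base once.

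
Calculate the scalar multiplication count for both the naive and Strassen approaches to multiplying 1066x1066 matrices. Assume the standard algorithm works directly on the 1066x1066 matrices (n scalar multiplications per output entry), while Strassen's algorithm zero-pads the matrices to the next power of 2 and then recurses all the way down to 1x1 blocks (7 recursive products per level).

Matrix multiplication for 1066x1066 matrices:

Strassen's algorithm requires power-of-2 dimensions. Pad 1066x1066 to 2048x2048 (next power of 2).

Standard algorithm: 1066^3 = 1211355496 multiplications
Strassen's algorithm: 7^(log2(2048)) = 7^11 = 1977326743 multiplications
Difference: 1211355496 - 1977326743 = -765971247 (Strassen uses MORE here due to padding overhead — for small or just-over-power-of-2 n, padding can outweigh the per-level savings)

Standard: 1211355496 multiplications (1066^3). Strassen: 1977326743 multiplications (7^11, after padding to 2048x2048). Strassen reduces 8 recursive multiplications to 7 at each level.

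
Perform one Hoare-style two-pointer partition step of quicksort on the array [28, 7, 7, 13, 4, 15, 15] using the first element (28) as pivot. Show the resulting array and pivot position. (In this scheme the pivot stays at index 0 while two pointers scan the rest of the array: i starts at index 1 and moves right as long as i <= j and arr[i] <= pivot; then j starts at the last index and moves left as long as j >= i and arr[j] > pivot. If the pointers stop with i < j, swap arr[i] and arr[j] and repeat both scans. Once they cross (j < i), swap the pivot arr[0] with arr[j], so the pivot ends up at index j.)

Hoare-style two-pointer partition with pivot = 28:

Initial array: [28, 7, 7, 13, 4, 15, 15]

Pointers start at i = 1, j = 6.
i ends at 7, j ends at 6: the pointers have crossed (j < i), so scanning stops.

Swap pivot arr[0] with arr[6] to place pivot at position 6: [15, 7, 7, 13, 4, 15, 28]
Pivot position: 6

After partitioning with pivot 28, the array becomes [15, 7, 7, 13, 4, 15, 28]. The pivot is placed at index 6. All elements to the left of the pivot are <= 28, and all elements to the right are > 28.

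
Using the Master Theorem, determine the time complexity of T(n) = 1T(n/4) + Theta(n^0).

Master Theorem for T(n) = 1T(n/4) + O(n^0):

a = 1, b = 4, c = 0
log_b(a) = log_4(1) = 0.0000

Case 2: c = 0 = log_4(1) = 0.0000
T(n) = O(n^0 log n) = O(log n)

For T(n) = 1T(n/4) + O(n^0): log_4(1) = 0.0000. This is Case 2 of the Master Theorem (c = log_b(a), equal work at all levels), giving O(log n).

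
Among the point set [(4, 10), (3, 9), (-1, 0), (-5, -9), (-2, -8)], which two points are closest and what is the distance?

Computing all pairwise distances among 5 points:

d((4, 10), (3, 9)) = 1.4142 <-- minimum
d((4, 10), (-1, 0)) = 11.1803
d((4, 10), (-5, -9)) = 21.0238
d((4, 10), (-2, -8)) = 18.9737
d((3, 9), (-1, 0)) = 9.8489
d((3, 9), (-5, -9)) = 19.6977
d((3, 9), (-2, -8)) = 17.72
d((-1, 0), (-5, -9)) = 9.8489
d((-1, 0), (-2, -8)) = 8.0623
d((-5, -9), (-2, -8)) = 3.1623

Closest pair: (4, 10) and (3, 9) with distance 1.4142

The closest pair is (4, 10) and (3, 9) with Euclidean distance 1.4142. For 5 points, brute-force pairwise comparison is shown above. For large n, the divide-and-conquer algorithm (sort by x, recurse on halves, check the dividing strip) achieves O(n log n).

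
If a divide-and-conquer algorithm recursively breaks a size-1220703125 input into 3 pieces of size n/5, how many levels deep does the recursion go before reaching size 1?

For divide and conquer with division factor 5:

Problem sizes at each level:
Level 0: 1220703125
Level 1: 244140625
Level 2: 48828125
Level 3: 9765625
Level 4: 1953125
Level 5: 390625
Level 6: 78125
Level 7: 15625
Level 8: 3125
Level 9: 625
Level 10: 125
Level 11: 25
Level 12: 5
Level 13: 1

The root is level 0 and the size-1 base case is level 13 (the tree spans levels 0 through 13, i.e. 14 levels counting the root), so the depth is the number of divisions: log_5(1220703125) = 13

The recursion tree depth is log_5(1220703125) = 13. At each level, the problem size is divided by 5, so it takes 13 divisions to reduce to a base case of size 1. The algorithm makes 3 recursive calls at each level.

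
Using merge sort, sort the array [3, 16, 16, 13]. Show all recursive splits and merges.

Merge sort trace:

Split: [3, 16, 16, 13] -> [3, 16] and [16, 13]
  Split: [3, 16] -> [3] and [16]
  Merge: [3] + [16] -> [3, 16]
  Split: [16, 13] -> [16] and [13]
  Merge: [16] + [13] -> [13, 16]
Merge: [3, 16] + [13, 16] -> [3, 13, 16, 16]

Final sorted array: [3, 13, 16, 16]

The merge sort proceeds by recursively splitting the array and merging sorted halves.
After all merges, the sorted array is [3, 13, 16, 16].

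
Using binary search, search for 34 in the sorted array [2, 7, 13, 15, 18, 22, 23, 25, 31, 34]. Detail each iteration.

Binary search for 34 in [2, 7, 13, 15, 18, 22, 23, 25, 31, 34]:

lo=0, hi=9, mid=4, arr[mid]=18 -> 18 < 34, search right half
lo=5, hi=9, mid=7, arr[mid]=25 -> 25 < 34, search right half
lo=8, hi=9, mid=8, arr[mid]=31 -> 31 < 34, search right half
lo=9, hi=9, mid=9, arr[mid]=34 -> Found target at index 9!

Binary search finds 34 at index 9 after 4 comparisons. The search repeatedly halves the search space by comparing with the middle element.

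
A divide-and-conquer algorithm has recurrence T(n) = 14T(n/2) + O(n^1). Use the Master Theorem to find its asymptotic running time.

Master Theorem for T(n) = 14T(n/2) + O(n^1):

a = 14, b = 2, c = 1
log_b(a) = log_2(14) = 3.8074

Case 1: c = 1 < log_2(14) = 3.8074
T(n) = O(n^(log_2 14))

For T(n) = 14T(n/2) + O(n^1): log_2(14) = 3.8074. This is Case 1 of the Master Theorem (c < log_b(a), work dominated by leaves), giving O(n^(log_2 14)).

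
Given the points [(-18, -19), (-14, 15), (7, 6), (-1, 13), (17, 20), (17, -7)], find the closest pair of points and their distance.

Computing all pairwise distances among 6 points:

d((-18, -19), (-14, 15)) = 34.2345
d((-18, -19), (7, 6)) = 35.3553
d((-18, -19), (-1, 13)) = 36.2353
d((-18, -19), (17, 20)) = 52.4023
d((-18, -19), (17, -7)) = 37.0
d((-14, 15), (7, 6)) = 22.8473
d((-14, 15), (-1, 13)) = 13.1529
d((-14, 15), (17, 20)) = 31.4006
d((-14, 15), (17, -7)) = 38.0132
d((7, 6), (-1, 13)) = 10.6301 <-- minimum
d((7, 6), (17, 20)) = 17.2047
d((7, 6), (17, -7)) = 16.4012
d((-1, 13), (17, 20)) = 19.3132
d((-1, 13), (17, -7)) = 26.9072
d((17, 20), (17, -7)) = 27.0

Closest pair: (7, 6) and (-1, 13) with distance 10.6301

The closest pair is (7, 6) and (-1, 13) with Euclidean distance 10.6301. For 6 points, brute-force pairwise comparison is shown above. For large n, the divide-and-conquer algorithm (sort by x, recurse on halves, check the dividing strip) achieves O(n log n).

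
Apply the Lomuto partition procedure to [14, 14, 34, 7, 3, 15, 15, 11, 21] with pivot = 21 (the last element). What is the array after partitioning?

Lomuto partition with pivot = 21:

Initial array: [14, 14, 34, 7, 3, 15, 15, 11, 21]

arr[0]=14 <= 21: swap with position 0, array becomes [14, 14, 34, 7, 3, 15, 15, 11, 21]
arr[1]=14 <= 21: swap with position 1, array becomes [14, 14, 34, 7, 3, 15, 15, 11, 21]
arr[2]=34 > 21: no swap
arr[3]=7 <= 21: swap with position 2, array becomes [14, 14, 7, 34, 3, 15, 15, 11, 21]
arr[4]=3 <= 21: swap with position 3, array becomes [14, 14, 7, 3, 34, 15, 15, 11, 21]
arr[5]=15 <= 21: swap with position 4, array becomes [14, 14, 7, 3, 15, 34, 15, 11, 21]
arr[6]=15 <= 21: swap with position 5, array becomes [14, 14, 7, 3, 15, 15, 34, 11, 21]
arr[7]=11 <= 21: swap with position 6, array becomes [14, 14, 7, 3, 15, 15, 11, 34, 21]

Place pivot at position 7: [14, 14, 7, 3, 15, 15, 11, 21, 34]
Pivot position: 7

After partitioning with pivot 21, the array becomes [14, 14, 7, 3, 15, 15, 11, 21, 34]. The pivot is placed at index 7. All elements to the left of the pivot are <= 21, and all elements to the right are > 21.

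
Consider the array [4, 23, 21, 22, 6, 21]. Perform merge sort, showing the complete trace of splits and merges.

Merge sort trace:

Split: [4, 23, 21, 22, 6, 21] -> [4, 23, 21] and [22, 6, 21]
  Split: [4, 23, 21] -> [4] and [23, 21]
    Split: [23, 21] -> [23] and [21]
    Merge: [23] + [21] -> [21, 23]
  Merge: [4] + [21, 23] -> [4, 21, 23]
  Split: [22, 6, 21] -> [22] and [6, 21]
    Split: [6, 21] -> [6] and [21]
    Merge: [6] + [21] -> [6, 21]
  Merge: [22] + [6, 21] -> [6, 21, 22]
Merge: [4, 21, 23] + [6, 21, 22] -> [4, 6, 21, 21, 22, 23]

Final sorted array: [4, 6, 21, 21, 22, 23]

The merge sort proceeds by recursively splitting the array and merging sorted halves.
After all merges, the sorted array is [4, 6, 21, 21, 22, 23].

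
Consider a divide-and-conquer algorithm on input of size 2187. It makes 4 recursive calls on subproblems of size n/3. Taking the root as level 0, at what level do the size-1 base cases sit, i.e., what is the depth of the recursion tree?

For divide and conquer with division factor 3:

Problem sizes at each level:
Level 0: 2187
Level 1: 729
Level 2: 243
Level 3: 81
Level 4: 27
Level 5: 9
Level 6: 3
Level 7: 1

The root is level 0 and the size-1 base case is level 7 (the tree spans levels 0 through 7, i.e. 8 levels counting the root), so the depth is the number of divisions: log_3(2187) = 7

The recursion tree depth is log_3(2187) = 7. At each level, the problem size is divided by 3, so it takes 7 divisions to reduce to a base case of size 1. The algorithm makes 4 recursive calls at each level.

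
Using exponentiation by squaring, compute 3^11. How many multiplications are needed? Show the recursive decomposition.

Computing 3^11 by squaring (build up from 3^1; each line after the first costs one multiplication):

3^1 = 3
3^2 = (3^1)^2 = 3^2 = 9
3^4 = (3^2)^2 = 9^2 = 81
3^5 = 3 * 3^4 = 3 * 81 = 243
3^10 = (3^5)^2 = 243^2 = 59049
3^11 = 3 * 3^10 = 3 * 59049 = 177147

Result: 177147
Multiplications needed: 5 (5 lines after 3^1)

3^11 = 177147. Using exponentiation by squaring, this requires 5 multiplications. The key idea: if the exponent is even, square the half-power; if odd, multiply by the base once.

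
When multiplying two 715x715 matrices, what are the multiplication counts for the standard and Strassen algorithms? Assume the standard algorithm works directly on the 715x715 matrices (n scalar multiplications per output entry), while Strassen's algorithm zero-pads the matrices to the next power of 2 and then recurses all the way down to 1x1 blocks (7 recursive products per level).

Matrix multiplication for 715x715 matrices:

Strassen's algorithm requires power-of-2 dimensions. Pad 715x715 to 1024x1024 (next power of 2).

Standard algorithm: 715^3 = 365525875 multiplications
Strassen's algorithm: 7^(log2(1024)) = 7^10 = 282475249 multiplications
Savings: 365525875 - 282475249 = 83050626 multiplications

Standard: 365525875 multiplications (715^3). Strassen: 282475249 multiplications (7^10, after padding to 1024x1024). Strassen reduces 8 recursive multiplications to 7 at each level.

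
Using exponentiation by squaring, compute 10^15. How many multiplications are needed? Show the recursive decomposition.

Computing 10^15 by squaring (build up from 10^1; each line after the first costs one multiplication):

10^1 = 10
10^2 = (10^1)^2 = 10^2 = 100
10^3 = 10 * 10^2 = 10 * 100 = 1000
10^6 = (10^3)^2 = 1000^2 = 1000000
10^7 = 10 * 10^6 = 10 * 1000000 = 10000000
10^14 = (10^7)^2 = 10000000^2 = 100000000000000
10^15 = 10 * 10^14 = 10 * 100000000000000 = 1000000000000000

Result: 1000000000000000
Multiplications needed: 6 (6 lines after 10^1)

10^15 = 1000000000000000. Using exponentiation by squaring, this requires 6 multiplications. The key idea: if the exponent is even, square the half-power; if odd, multiply by the base once.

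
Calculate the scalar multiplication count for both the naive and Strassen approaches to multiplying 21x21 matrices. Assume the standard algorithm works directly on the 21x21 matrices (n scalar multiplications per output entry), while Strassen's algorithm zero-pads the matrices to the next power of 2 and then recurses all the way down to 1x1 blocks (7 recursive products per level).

Matrix multiplication for 21x21 matrices:

Strassen's algorithm requires power-of-2 dimensions. Pad 21x21 to 32x32 (next power of 2).

Standard algorithm: 21^3 = 9261 multiplications
Strassen's algorithm: 7^(log2(32)) = 7^5 = 16807 multiplications
Difference: 9261 - 16807 = -7546 (Strassen uses MORE here due to padding overhead — for small or just-over-power-of-2 n, padding can outweigh the per-level savings)

Standard: 9261 multiplications (21^3). Strassen: 16807 multiplications (7^5, after padding to 32x32). Strassen reduces 8 recursive multiplications to 7 at each level.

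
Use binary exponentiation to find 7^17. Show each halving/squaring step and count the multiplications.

Computing 7^17 by squaring (build up from 7^1; each line after the first costs one multiplication):

7^1 = 7
7^2 = (7^1)^2 = 7^2 = 49
7^4 = (7^2)^2 = 49^2 = 2401
7^8 = (7^4)^2 = 2401^2 = 5764801
7^16 = (7^8)^2 = 5764801^2 = 33232930569601
7^17 = 7 * 7^16 = 7 * 33232930569601 = 232630513987207

Result: 232630513987207
Multiplications needed: 5 (5 lines after 7^1)

7^17 = 232630513987207. Using exponentiation by squaring, this requires 5 multiplications. The key idea: if the exponent is even, square the half-power; if odd, multiply by the base once.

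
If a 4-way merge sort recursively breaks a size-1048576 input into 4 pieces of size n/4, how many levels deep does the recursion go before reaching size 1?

For divide and conquer with division factor 4:

Problem sizes at each level:
Level 0: 1048576
Level 1: 262144
Level 2: 65536
Level 3: 16384
Level 4: 4096
Level 5: 1024
Level 6: 256
Level 7: 64
Level 8: 16
Level 9: 4
Level 10: 1

The root is level 0 and the size-1 base case is level 10 (the tree spans levels 0 through 10, i.e. 11 levels counting the root), so the depth is the number of divisions: log_4(1048576) = 10

The recursion tree depth is log_4(1048576) = 10. At each level, the problem size is divided by 4, so it takes 10 divisions to reduce to a base case of size 1. The algorithm makes 4 recursive calls at each level.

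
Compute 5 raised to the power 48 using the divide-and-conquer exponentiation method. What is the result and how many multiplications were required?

Computing 5^48 by squaring (build up from 5^1; each line after the first costs one multiplication):

5^1 = 5
5^2 = (5^1)^2 = 5^2 = 25
5^3 = 5 * 5^2 = 5 * 25 = 125
5^6 = (5^3)^2 = 125^2 = 15625
5^12 = (5^6)^2 = 15625^2 = 244140625
5^24 = (5^12)^2 = 244140625^2 = 59604644775390625
5^48 = (5^24)^2 = 59604644775390625^2 = 3552713678800500929355621337890625

Result: 3552713678800500929355621337890625
Multiplications needed: 6 (6 lines after 5^1)

5^48 = 3552713678800500929355621337890625. Using exponentiation by squaring, this requires 6 multiplications. The key idea: if the exponent is even, square the half-power; if odd, multiply by the base once.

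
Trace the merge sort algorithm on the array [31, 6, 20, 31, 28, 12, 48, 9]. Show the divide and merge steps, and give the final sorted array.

Merge sort trace:

Split: [31, 6, 20, 31, 28, 12, 48, 9] -> [31, 6, 20, 31] and [28, 12, 48, 9]
  Split: [31, 6, 20, 31] -> [31, 6] and [20, 31]
    Split: [31, 6] -> [31] and [6]
    Merge: [31] + [6] -> [6, 31]
    Split: [20, 31] -> [20] and [31]
    Merge: [20] + [31] -> [20, 31]
  Merge: [6, 31] + [20, 31] -> [6, 20, 31, 31]
  Split: [28, 12, 48, 9] -> [28, 12] and [48, 9]
    Split: [28, 12] -> [28] and [12]
    Merge: [28] + [12] -> [12, 28]
    Split: [48, 9] -> [48] and [9]
    Merge: [48] + [9] -> [9, 48]
  Merge: [12, 28] + [9, 48] -> [9, 12, 28, 48]
Merge: [6, 20, 31, 31] + [9, 12, 28, 48] -> [6, 9, 12, 20, 28, 31, 31, 48]

Final sorted array: [6, 9, 12, 20, 28, 31, 31, 48]

The merge sort proceeds by recursively splitting the array and merging sorted halves.
After all merges, the sorted array is [6, 9, 12, 20, 28, 31, 31, 48].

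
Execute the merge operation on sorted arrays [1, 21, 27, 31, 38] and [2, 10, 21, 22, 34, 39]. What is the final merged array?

Merging process:

Compare 1 vs 2: take 1 from left. Merged: [1]
Compare 21 vs 2: take 2 from right. Merged: [1, 2]
Compare 21 vs 10: take 10 from right. Merged: [1, 2, 10]
Compare 21 vs 21: take 21 from left. Merged: [1, 2, 10, 21]
Compare 27 vs 21: take 21 from right. Merged: [1, 2, 10, 21, 21]
Compare 27 vs 22: take 22 from right. Merged: [1, 2, 10, 21, 21, 22]
Compare 27 vs 34: take 27 from left. Merged: [1, 2, 10, 21, 21, 22, 27]
Compare 31 vs 34: take 31 from left. Merged: [1, 2, 10, 21, 21, 22, 27, 31]
Compare 38 vs 34: take 34 from right. Merged: [1, 2, 10, 21, 21, 22, 27, 31, 34]
Compare 38 vs 39: take 38 from left. Merged: [1, 2, 10, 21, 21, 22, 27, 31, 34, 38]
Append remaining from right: [39]. Merged: [1, 2, 10, 21, 21, 22, 27, 31, 34, 38, 39]

Final merged array: [1, 2, 10, 21, 21, 22, 27, 31, 34, 38, 39]
Total comparisons: 10

The merged array is [1, 2, 10, 21, 21, 22, 27, 31, 34, 38, 39], requiring 10 comparisons. The merge step runs in O(n) time where n is the total number of elements.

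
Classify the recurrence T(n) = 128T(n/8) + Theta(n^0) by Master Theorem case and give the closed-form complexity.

Master Theorem for T(n) = 128T(n/8) + O(n^0):

a = 128, b = 8, c = 0
log_b(a) = log_8(128) = 2.3333

Case 1: c = 0 < log_8(128) = 2.3333
T(n) = O(n^(log_8 128))

For T(n) = 128T(n/8) + O(n^0): log_8(128) = 2.3333. This is Case 1 of the Master Theorem (c < log_b(a), work dominated by leaves), giving O(n^(log_8 128)).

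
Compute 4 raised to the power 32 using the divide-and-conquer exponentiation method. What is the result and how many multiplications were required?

Computing 4^32 by squaring (build up from 4^1; each line after the first costs one multiplication):

4^1 = 4
4^2 = (4^1)^2 = 4^2 = 16
4^4 = (4^2)^2 = 16^2 = 256
4^8 = (4^4)^2 = 256^2 = 65536
4^16 = (4^8)^2 = 65536^2 = 4294967296
4^32 = (4^16)^2 = 4294967296^2 = 18446744073709551616

Result: 18446744073709551616
Multiplications needed: 5 (5 lines after 4^1)

4^32 = 18446744073709551616. Using exponentiation by squaring, this requires 5 multiplications. The key idea: if the exponent is even, square the half-power; if odd, multiply by the base once.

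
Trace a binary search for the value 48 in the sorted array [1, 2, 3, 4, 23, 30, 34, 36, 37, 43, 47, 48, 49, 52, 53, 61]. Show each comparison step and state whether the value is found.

Binary search for 48 in [1, 2, 3, 4, 23, 30, 34, 36, 37, 43, 47, 48, 49, 52, 53, 61]:

lo=0, hi=15, mid=7, arr[mid]=36 -> 36 < 48, search right half
lo=8, hi=15, mid=11, arr[mid]=48 -> Found target at index 11!

Binary search finds 48 at index 11 after 2 comparisons. The search repeatedly halves the search space by comparing with the middle element.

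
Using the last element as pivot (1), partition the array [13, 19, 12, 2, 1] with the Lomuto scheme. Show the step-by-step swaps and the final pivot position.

Lomuto partition with pivot = 1:

Initial array: [13, 19, 12, 2, 1]

arr[0]=13 > 1: no swap
arr[1]=19 > 1: no swap
arr[2]=12 > 1: no swap
arr[3]=2 > 1: no swap

Place pivot at position 0: [1, 19, 12, 2, 13]
Pivot position: 0

After partitioning with pivot 1, the array becomes [1, 19, 12, 2, 13]. The pivot is placed at index 0. All elements to the left of the pivot are <= 1, and all elements to the right are > 1.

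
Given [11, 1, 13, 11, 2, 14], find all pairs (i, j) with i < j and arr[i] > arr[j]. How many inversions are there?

Finding inversions in [11, 1, 13, 11, 2, 14]:

(0, 1): arr[0]=11 > arr[1]=1
(0, 4): arr[0]=11 > arr[4]=2
(2, 3): arr[2]=13 > arr[3]=11
(2, 4): arr[2]=13 > arr[4]=2
(3, 4): arr[3]=11 > arr[4]=2

Total inversions: 5

The array has 5 inversion(s): (0,1), (0,4), (2,3), (2,4), (3,4). Each pair (i,j) satisfies i < j and arr[i] > arr[j].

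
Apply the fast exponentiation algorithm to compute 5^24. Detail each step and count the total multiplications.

Computing 5^24 by squaring (build up from 5^1; each line after the first costs one multiplication):

5^1 = 5
5^2 = (5^1)^2 = 5^2 = 25
5^3 = 5 * 5^2 = 5 * 25 = 125
5^6 = (5^3)^2 = 125^2 = 15625
5^12 = (5^6)^2 = 15625^2 = 244140625
5^24 = (5^12)^2 = 244140625^2 = 59604644775390625

Result: 59604644775390625
Multiplications needed: 5 (5 lines after 5^1)

5^24 = 59604644775390625. Using exponentiation by squaring, this requires 5 multiplications. The key idea: if the exponent is even, square the half-power; if odd, multiply by the base once.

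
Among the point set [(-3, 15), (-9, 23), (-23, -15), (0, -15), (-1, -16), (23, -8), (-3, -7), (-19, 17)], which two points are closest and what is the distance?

Computing all pairwise distances among 8 points:

d((-3, 15), (-9, 23)) = 10.0
d((-3, 15), (-23, -15)) = 36.0555
d((-3, 15), (0, -15)) = 30.1496
d((-3, 15), (-1, -16)) = 31.0644
d((-3, 15), (23, -8)) = 34.7131
d((-3, 15), (-3, -7)) = 22.0
d((-3, 15), (-19, 17)) = 16.1245
d((-9, 23), (-23, -15)) = 40.4969
d((-9, 23), (0, -15)) = 39.0512
d((-9, 23), (-1, -16)) = 39.8121
d((-9, 23), (23, -8)) = 44.5533
d((-9, 23), (-3, -7)) = 30.5941
d((-9, 23), (-19, 17)) = 11.6619
d((-23, -15), (0, -15)) = 23.0
d((-23, -15), (-1, -16)) = 22.0227
d((-23, -15), (23, -8)) = 46.5296
d((-23, -15), (-3, -7)) = 21.5407
d((-23, -15), (-19, 17)) = 32.249
d((0, -15), (-1, -16)) = 1.4142 <-- minimum
d((0, -15), (23, -8)) = 24.0416
d((0, -15), (-3, -7)) = 8.544
d((0, -15), (-19, 17)) = 37.2156
d((-1, -16), (23, -8)) = 25.2982
d((-1, -16), (-3, -7)) = 9.2195
d((-1, -16), (-19, 17)) = 37.5899
d((23, -8), (-3, -7)) = 26.0192
d((23, -8), (-19, 17)) = 48.8774
d((-3, -7), (-19, 17)) = 28.8444

Closest pair: (0, -15) and (-1, -16) with distance 1.4142

The closest pair is (0, -15) and (-1, -16) with Euclidean distance 1.4142. For 8 points, brute-force pairwise comparison is shown above. For large n, the divide-and-conquer algorithm (sort by x, recurse on halves, check the dividing strip) achieves O(n log n).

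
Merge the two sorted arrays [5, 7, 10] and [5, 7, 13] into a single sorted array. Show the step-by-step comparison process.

Merging process:

Compare 5 vs 5: take 5 from left. Merged: [5]
Compare 7 vs 5: take 5 from right. Merged: [5, 5]
Compare 7 vs 7: take 7 from left. Merged: [5, 5, 7]
Compare 10 vs 7: take 7 from right. Merged: [5, 5, 7, 7]
Compare 10 vs 13: take 10 from left. Merged: [5, 5, 7, 7, 10]
Append remaining from right: [13]. Merged: [5, 5, 7, 7, 10, 13]

Final merged array: [5, 5, 7, 7, 10, 13]
Total comparisons: 5

The merged array is [5, 5, 7, 7, 10, 13], requiring 5 comparisons. The merge step runs in O(n) time where n is the total number of elements.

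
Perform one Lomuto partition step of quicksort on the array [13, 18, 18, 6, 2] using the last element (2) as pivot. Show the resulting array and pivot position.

Lomuto partition with pivot = 2:

Initial array: [13, 18, 18, 6, 2]

arr[0]=13 > 2: no swap
arr[1]=18 > 2: no swap
arr[2]=18 > 2: no swap
arr[3]=6 > 2: no swap

Place pivot at position 0: [2, 18, 18, 6, 13]
Pivot position: 0

After partitioning with pivot 2, the array becomes [2, 18, 18, 6, 13]. The pivot is placed at index 0. All elements to the left of the pivot are <= 2, and all elements to the right are > 2.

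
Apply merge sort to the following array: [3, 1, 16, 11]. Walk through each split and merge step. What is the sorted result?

Merge sort trace:

Split: [3, 1, 16, 11] -> [3, 1] and [16, 11]
  Split: [3, 1] -> [3] and [1]
  Merge: [3] + [1] -> [1, 3]
  Split: [16, 11] -> [16] and [11]
  Merge: [16] + [11] -> [11, 16]
Merge: [1, 3] + [11, 16] -> [1, 3, 11, 16]

Final sorted array: [1, 3, 11, 16]

The merge sort proceeds by recursively splitting the array and merging sorted halves.
After all merges, the sorted array is [1, 3, 11, 16].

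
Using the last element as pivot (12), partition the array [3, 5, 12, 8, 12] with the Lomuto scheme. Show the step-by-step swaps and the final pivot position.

Lomuto partition with pivot = 12:

Initial array: [3, 5, 12, 8, 12]

arr[0]=3 <= 12: swap with position 0, array becomes [3, 5, 12, 8, 12]
arr[1]=5 <= 12: swap with position 1, array becomes [3, 5, 12, 8, 12]
arr[2]=12 <= 12: swap with position 2, array becomes [3, 5, 12, 8, 12]
arr[3]=8 <= 12: swap with position 3, array becomes [3, 5, 12, 8, 12]

Place pivot at position 4: [3, 5, 12, 8, 12]
Pivot position: 4

After partitioning with pivot 12, the array becomes [3, 5, 12, 8, 12]. The pivot is placed at index 4. All elements to the left of the pivot are <= 12, and all elements to the right are > 12.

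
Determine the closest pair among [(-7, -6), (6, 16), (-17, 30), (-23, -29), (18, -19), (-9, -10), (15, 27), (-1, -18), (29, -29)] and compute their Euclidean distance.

Computing all pairwise distances among 9 points:

d((-7, -6), (6, 16)) = 25.5539
d((-7, -6), (-17, 30)) = 37.3631
d((-7, -6), (-23, -29)) = 28.0179
d((-7, -6), (18, -19)) = 28.178
d((-7, -6), (-9, -10)) = 4.4721 <-- minimum
d((-7, -6), (15, 27)) = 39.6611
d((-7, -6), (-1, -18)) = 13.4164
d((-7, -6), (29, -29)) = 42.72
d((6, 16), (-17, 30)) = 26.9258
d((6, 16), (-23, -29)) = 53.535
d((6, 16), (18, -19)) = 37.0
d((6, 16), (-9, -10)) = 30.0167
d((6, 16), (15, 27)) = 14.2127
d((6, 16), (-1, -18)) = 34.7131
d((6, 16), (29, -29)) = 50.5371
d((-17, 30), (-23, -29)) = 59.3043
d((-17, 30), (18, -19)) = 60.2163
d((-17, 30), (-9, -10)) = 40.7922
d((-17, 30), (15, 27)) = 32.1403
d((-17, 30), (-1, -18)) = 50.5964
d((-17, 30), (29, -29)) = 74.8131
d((-23, -29), (18, -19)) = 42.2019
d((-23, -29), (-9, -10)) = 23.6008
d((-23, -29), (15, 27)) = 67.6757
d((-23, -29), (-1, -18)) = 24.5967
d((-23, -29), (29, -29)) = 52.0
d((18, -19), (-9, -10)) = 28.4605
d((18, -19), (15, 27)) = 46.0977
d((18, -19), (-1, -18)) = 19.0263
d((18, -19), (29, -29)) = 14.8661
d((-9, -10), (15, 27)) = 44.1022
d((-9, -10), (-1, -18)) = 11.3137
d((-9, -10), (29, -29)) = 42.4853
d((15, 27), (-1, -18)) = 47.7598
d((15, 27), (29, -29)) = 57.7235
d((-1, -18), (29, -29)) = 31.9531

Closest pair: (-7, -6) and (-9, -10) with distance 4.4721

The closest pair is (-7, -6) and (-9, -10) with Euclidean distance 4.4721. For 9 points, brute-force pairwise comparison is shown above. For large n, the divide-and-conquer algorithm (sort by x, recurse on halves, check the dividing strip) achieves O(n log n).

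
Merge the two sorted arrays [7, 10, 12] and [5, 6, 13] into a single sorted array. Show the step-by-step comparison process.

Merging process:

Compare 7 vs 5: take 5 from right. Merged: [5]
Compare 7 vs 6: take 6 from right. Merged: [5, 6]
Compare 7 vs 13: take 7 from left. Merged: [5, 6, 7]
Compare 10 vs 13: take 10 from left. Merged: [5, 6, 7, 10]
Compare 12 vs 13: take 12 from left. Merged: [5, 6, 7, 10, 12]
Append remaining from right: [13]. Merged: [5, 6, 7, 10, 12, 13]

Final merged array: [5, 6, 7, 10, 12, 13]
Total comparisons: 5

The merged array is [5, 6, 7, 10, 12, 13], requiring 5 comparisons. The merge step runs in O(n) time where n is the total number of elements.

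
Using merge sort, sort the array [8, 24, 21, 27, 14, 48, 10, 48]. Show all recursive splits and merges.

Merge sort trace:

Split: [8, 24, 21, 27, 14, 48, 10, 48] -> [8, 24, 21, 27] and [14, 48, 10, 48]
  Split: [8, 24, 21, 27] -> [8, 24] and [21, 27]
    Split: [8, 24] -> [8] and [24]
    Merge: [8] + [24] -> [8, 24]
    Split: [21, 27] -> [21] and [27]
    Merge: [21] + [27] -> [21, 27]
  Merge: [8, 24] + [21, 27] -> [8, 21, 24, 27]
  Split: [14, 48, 10, 48] -> [14, 48] and [10, 48]
    Split: [14, 48] -> [14] and [48]
    Merge: [14] + [48] -> [14, 48]
    Split: [10, 48] -> [10] and [48]
    Merge: [10] + [48] -> [10, 48]
  Merge: [14, 48] + [10, 48] -> [10, 14, 48, 48]
Merge: [8, 21, 24, 27] + [10, 14, 48, 48] -> [8, 10, 14, 21, 24, 27, 48, 48]

Final sorted array: [8, 10, 14, 21, 24, 27, 48, 48]

The merge sort proceeds by recursively splitting the array and merging sorted halves.
After all merges, the sorted array is [8, 10, 14, 21, 24, 27, 48, 48].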